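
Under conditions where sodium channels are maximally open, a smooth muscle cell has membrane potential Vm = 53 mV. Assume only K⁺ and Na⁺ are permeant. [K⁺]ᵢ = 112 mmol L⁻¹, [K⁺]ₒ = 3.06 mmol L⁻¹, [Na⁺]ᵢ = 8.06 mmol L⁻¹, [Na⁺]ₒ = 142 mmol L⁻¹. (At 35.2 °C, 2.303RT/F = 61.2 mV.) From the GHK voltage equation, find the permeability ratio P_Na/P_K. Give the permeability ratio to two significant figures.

9.9

Let α = P_Na/P_K. GHK: Vm = 61.2·log₁₀[(Kₒ + α·Naₒ)/(Kᵢ + α·Naᵢ)].
10^(Vm/61.2) = 10^(53.0/61.2) = 7.3454
So 7.3454·(Kᵢ + α·Naᵢ) = Kₒ + α·Naₒ → α = (7.3454·112.0 − 3.06) / (142.0 − 7.3454·8.06)
α = (822.7 − 3.06) / (142.0 − 59.2) = 819.6/82.8 = 9.899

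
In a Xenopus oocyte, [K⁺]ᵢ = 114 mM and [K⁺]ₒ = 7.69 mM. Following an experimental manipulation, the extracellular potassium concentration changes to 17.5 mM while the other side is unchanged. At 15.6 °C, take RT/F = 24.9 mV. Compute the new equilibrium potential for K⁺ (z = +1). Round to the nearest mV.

After the shift: [K⁺]_out = 17.5, [K⁺]_in = 114 mM.
E_new = (24.9/1)·ln(17.5/114) = 24.90 · (-1.8740) = -46.66 mV

-47 mV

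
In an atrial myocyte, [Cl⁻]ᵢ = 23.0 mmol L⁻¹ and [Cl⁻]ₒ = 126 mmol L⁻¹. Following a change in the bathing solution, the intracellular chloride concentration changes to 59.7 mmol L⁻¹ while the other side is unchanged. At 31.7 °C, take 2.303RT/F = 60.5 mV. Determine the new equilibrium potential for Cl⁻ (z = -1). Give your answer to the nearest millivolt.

After the shift: [Cl⁻]_out = 126, [Cl⁻]_in = 59.7 mmol L⁻¹.
E_new = (60.5/-1)·log₁₀(126/59.7) = -60.50 · (0.3244) = -19.63 mV

-20 mV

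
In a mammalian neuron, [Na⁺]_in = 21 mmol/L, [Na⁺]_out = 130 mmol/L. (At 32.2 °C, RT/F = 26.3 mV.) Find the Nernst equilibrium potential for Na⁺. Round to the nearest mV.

E = (26.3/z) · ln([Na⁺]_out/[Na⁺]_in) with z = +1.
= (26.3/1) · ln(130/21) = 26.30 · ln(6.19)
= 26.30 · (1.8230) = 47.95 mV

48 mV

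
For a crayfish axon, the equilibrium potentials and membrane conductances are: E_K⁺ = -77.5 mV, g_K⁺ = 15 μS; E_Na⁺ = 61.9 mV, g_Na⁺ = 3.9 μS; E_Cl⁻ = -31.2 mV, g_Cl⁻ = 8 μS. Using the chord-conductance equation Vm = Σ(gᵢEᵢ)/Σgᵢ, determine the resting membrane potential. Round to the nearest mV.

-44 mV

Σ gᵢEᵢ = 15·(-77.5) + 3.9·(61.9) + 8·(-31.2) = -1170.69
Σ gᵢ = 15 + 3.9 + 8 = 26.9
Vm = -1170.69 / 26.9 = -43.52 mV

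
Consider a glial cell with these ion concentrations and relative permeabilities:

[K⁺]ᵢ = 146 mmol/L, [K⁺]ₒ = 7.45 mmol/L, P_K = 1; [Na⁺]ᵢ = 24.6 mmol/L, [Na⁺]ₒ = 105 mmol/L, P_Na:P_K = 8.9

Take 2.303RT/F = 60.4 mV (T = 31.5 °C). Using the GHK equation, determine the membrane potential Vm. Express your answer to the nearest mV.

Vm = 60.4 · log₁₀[(Σ P·[cation]ₒ + Σ P·[anion]ᵢ) / (Σ P·[cation]ᵢ + Σ P·[anion]ₒ)]
Numerator = 1×7.45 + 8.9×105 = 942
Denominator = 1×146 + 8.9×24.6 = 364.9
Vm = 60.4 · log₁₀(2.5811) = 60.4 × (0.4118) = 24.87 mV

25 mV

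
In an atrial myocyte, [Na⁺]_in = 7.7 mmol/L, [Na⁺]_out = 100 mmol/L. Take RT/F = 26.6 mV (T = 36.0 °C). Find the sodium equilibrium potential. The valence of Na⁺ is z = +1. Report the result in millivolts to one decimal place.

E = (26.6/z) · ln([Na⁺]_out/[Na⁺]_in) with z = +1.
= (26.6/1) · ln(100/7.7) = 26.60 · ln(12.99)
= 26.60 · (2.5639) = 68.20 mV

68.2 mV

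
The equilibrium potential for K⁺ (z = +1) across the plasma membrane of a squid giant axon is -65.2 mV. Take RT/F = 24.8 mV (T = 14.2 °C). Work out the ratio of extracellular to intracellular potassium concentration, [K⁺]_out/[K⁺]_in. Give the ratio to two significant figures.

0.072

ln([out]/[in]) = E·z/(24.8) = -65.2 × 1 / 24.8 = -2.6290
[out]/[in] = e^(-2.6290) = 0.07215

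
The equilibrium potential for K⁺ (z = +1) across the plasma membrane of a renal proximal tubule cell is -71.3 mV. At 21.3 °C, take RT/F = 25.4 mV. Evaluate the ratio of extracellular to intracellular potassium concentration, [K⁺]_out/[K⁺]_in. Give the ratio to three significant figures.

0.0604

ln([out]/[in]) = E·z/(25.4) = -71.3 × 1 / 25.4 = -2.8071
[out]/[in] = e^(-2.8071) = 0.06038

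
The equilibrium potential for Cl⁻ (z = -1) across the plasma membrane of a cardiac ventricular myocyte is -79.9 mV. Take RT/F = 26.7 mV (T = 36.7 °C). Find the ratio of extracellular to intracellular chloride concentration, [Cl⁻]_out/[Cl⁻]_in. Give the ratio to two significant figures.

ln([out]/[in]) = E·z/(26.7) = -79.9 × -1 / 26.7 = 2.9925
[out]/[in] = e^(2.9925) = 19.94

20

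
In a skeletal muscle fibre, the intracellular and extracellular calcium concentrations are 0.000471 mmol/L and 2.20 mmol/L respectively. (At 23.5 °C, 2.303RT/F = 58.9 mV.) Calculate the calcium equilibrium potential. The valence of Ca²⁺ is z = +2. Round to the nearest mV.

E = (58.9/z) · log₁₀([Ca²⁺]_out/[Ca²⁺]_in) with z = +2.
= (58.9/2) · log₁₀(2.20/0.000471) = 29.45 · log₁₀(4671)
= 29.45 · (3.6694) = 108.06 mV

108 mV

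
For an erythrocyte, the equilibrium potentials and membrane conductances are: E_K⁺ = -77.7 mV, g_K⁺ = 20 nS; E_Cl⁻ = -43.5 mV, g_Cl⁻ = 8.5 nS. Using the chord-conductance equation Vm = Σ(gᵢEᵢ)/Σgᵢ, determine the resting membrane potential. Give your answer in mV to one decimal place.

-67.5 mV

Σ gᵢEᵢ = 20·(-77.7) + 8.5·(-43.5) = -1923.75
Σ gᵢ = 20 + 8.5 = 28.5
Vm = -1923.75 / 28.5 = -67.50 mV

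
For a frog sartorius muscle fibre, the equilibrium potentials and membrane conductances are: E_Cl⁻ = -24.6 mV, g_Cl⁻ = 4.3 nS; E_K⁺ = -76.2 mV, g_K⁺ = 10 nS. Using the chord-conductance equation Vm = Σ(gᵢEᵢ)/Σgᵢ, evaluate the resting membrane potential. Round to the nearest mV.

-61 mV

Σ gᵢEᵢ = 4.3·(-24.6) + 10·(-76.2) = -867.78
Σ gᵢ = 4.3 + 10 = 14.3
Vm = -867.78 / 14.3 = -60.68 mV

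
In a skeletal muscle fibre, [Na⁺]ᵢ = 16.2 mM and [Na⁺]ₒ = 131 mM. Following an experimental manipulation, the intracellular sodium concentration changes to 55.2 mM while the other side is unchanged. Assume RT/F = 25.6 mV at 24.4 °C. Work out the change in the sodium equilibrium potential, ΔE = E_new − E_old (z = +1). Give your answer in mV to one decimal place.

E_old = (25.6/1)·ln(131/16.2) = 53.51 mV
E_new = (25.6/1)·ln(131/55.2) = 22.12 mV
ΔE = 22.12 − (53.51) = -31.38 mV

-31.4 mV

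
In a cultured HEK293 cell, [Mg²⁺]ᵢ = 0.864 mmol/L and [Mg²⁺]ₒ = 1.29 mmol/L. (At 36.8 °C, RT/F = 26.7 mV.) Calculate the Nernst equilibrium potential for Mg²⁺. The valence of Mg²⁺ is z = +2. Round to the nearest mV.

E = (26.7/z) · ln([Mg²⁺]_out/[Mg²⁺]_in) with z = +2.
= (26.7/2) · ln(1.29/0.864) = 13.35 · ln(1.493)
= 13.35 · (0.4008) = 5.35 mV

5 mV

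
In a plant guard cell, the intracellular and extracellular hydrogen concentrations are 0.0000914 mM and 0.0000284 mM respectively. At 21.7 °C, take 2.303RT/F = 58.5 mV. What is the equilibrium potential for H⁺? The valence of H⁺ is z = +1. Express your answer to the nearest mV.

-30 mV

E = (58.5/z) · log₁₀([H⁺]_out/[H⁺]_in) with z = +1.
= (58.5/1) · log₁₀(0.0000284/0.0000914) = 58.50 · log₁₀(0.3107)
= 58.50 · (-0.5076) = -29.70 mV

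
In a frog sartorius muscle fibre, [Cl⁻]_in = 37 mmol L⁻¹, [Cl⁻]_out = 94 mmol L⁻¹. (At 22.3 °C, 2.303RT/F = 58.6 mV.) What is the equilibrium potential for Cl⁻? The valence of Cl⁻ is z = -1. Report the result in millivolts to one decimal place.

E = (58.6/z) · log₁₀([Cl⁻]_out/[Cl⁻]_in) with z = -1.
For an anion, dividing by z = -1 reverses the sign.
= (58.6/-1) · log₁₀(94/37) = -58.60 · log₁₀(2.541)
= -58.60 · (0.4049) = -23.73 mV

-23.7 mV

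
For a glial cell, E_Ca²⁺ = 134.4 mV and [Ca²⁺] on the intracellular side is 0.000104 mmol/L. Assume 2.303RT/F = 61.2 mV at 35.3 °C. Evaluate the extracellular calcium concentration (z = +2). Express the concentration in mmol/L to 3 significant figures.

Nernst: E = (61.2/2) · log₁₀([out]/[in]), so log₁₀([out]/[in]) = 134.4 × 2 / 61.2 = 4.3922.
[out]/[in] = 10^(4.3922) = 2.467e+04.
[out] = 2.467e+04 × 0.000104 = 2.566 mmol/L.

2.57 mmol/L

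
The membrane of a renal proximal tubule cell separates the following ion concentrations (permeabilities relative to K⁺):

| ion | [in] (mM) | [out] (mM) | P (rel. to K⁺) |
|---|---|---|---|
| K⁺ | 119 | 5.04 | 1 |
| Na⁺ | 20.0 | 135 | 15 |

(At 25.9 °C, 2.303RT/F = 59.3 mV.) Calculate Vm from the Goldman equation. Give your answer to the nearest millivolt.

41 mV

Vm = 59.3 · log₁₀[(Σ P·[cation]ₒ + Σ P·[anion]ᵢ) / (Σ P·[cation]ᵢ + Σ P·[anion]ₒ)]
Numerator = 1×5.04 + 15×135 = 2030
Denominator = 1×119 + 15×20.0 = 419
Vm = 59.3 · log₁₀(4.845) = 59.3 × (0.6853) = 40.64 mV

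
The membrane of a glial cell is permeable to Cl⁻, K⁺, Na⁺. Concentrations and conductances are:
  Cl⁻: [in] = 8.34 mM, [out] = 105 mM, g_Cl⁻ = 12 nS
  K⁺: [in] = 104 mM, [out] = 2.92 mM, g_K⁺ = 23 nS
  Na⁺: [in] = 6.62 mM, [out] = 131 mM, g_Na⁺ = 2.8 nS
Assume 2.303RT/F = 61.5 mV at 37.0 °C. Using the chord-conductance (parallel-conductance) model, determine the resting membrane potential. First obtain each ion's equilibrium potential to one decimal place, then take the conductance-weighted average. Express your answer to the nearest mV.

E_Cl⁻ = (61.5/-1)·log₁₀(105/8.34) = -67.7 mV
E_K⁺ = (61.5/1)·log₁₀(2.92/104) = -95.4 mV
E_Na⁺ = (61.5/1)·log₁₀(131/6.62) = 79.7 mV
Vm = (Σ gᵢEᵢ)/(Σ gᵢ) = (12·-67.7 + 23·-95.4 + 2.8·79.7) / (12 + 23 + 2.8)
= -2783.44 / 37.8 = -73.64 mV

-74 mV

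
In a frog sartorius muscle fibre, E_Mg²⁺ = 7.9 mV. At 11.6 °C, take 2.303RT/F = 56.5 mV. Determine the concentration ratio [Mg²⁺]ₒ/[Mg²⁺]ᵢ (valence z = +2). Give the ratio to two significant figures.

1.9

log₁₀([out]/[in]) = E·z/(56.5) = 7.9 × 2 / 56.5 = 0.2796
[out]/[in] = 10^(0.2796) = 1.904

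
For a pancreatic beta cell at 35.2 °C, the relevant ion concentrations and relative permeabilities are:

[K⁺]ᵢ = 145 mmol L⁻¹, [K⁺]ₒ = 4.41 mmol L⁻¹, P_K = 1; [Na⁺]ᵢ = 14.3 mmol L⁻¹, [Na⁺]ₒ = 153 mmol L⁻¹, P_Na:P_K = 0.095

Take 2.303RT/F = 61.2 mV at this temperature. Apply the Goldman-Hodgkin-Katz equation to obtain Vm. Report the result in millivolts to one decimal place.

-54.3 mV

Vm = 61.2 · log₁₀[(Σ P·[cation]ₒ + Σ P·[anion]ᵢ) / (Σ P·[cation]ᵢ + Σ P·[anion]ₒ)]
Numerator = 1×4.41 + 0.095×153 = 18.95
Denominator = 1×145 + 0.095×14.3 = 146.4
Vm = 61.2 · log₁₀(0.12944) = 61.2 × (-0.8879) = -54.34 mV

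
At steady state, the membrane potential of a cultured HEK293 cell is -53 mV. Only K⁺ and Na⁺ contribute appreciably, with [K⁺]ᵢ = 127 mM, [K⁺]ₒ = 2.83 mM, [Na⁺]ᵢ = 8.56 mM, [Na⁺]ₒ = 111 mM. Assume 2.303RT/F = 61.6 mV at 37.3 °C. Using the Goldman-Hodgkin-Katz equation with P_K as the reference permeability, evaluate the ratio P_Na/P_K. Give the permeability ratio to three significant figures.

Let α = P_Na/P_K. GHK: Vm = 61.6·log₁₀[(Kₒ + α·Naₒ)/(Kᵢ + α·Naᵢ)].
10^(Vm/61.6) = 10^(-53.0/61.6) = 0.13791
So 0.13791·(Kᵢ + α·Naᵢ) = Kₒ + α·Naₒ → α = (0.13791·127.0 − 2.83) / (111.0 − 0.13791·8.56)
α = (17.52 − 2.83) / (111.0 − 1.181) = 14.69/109.8 = 0.1337

0.134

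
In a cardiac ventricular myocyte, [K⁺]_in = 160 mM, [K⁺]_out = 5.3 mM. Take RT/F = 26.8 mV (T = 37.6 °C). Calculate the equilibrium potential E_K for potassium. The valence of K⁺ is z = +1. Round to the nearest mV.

E = (26.8/z) · ln([K⁺]_out/[K⁺]_in) with z = +1.
= (26.8/1) · ln(5.3/160) = 26.80 · ln(0.03313)
= 26.80 · (-3.4075) = -91.32 mV

-91 mV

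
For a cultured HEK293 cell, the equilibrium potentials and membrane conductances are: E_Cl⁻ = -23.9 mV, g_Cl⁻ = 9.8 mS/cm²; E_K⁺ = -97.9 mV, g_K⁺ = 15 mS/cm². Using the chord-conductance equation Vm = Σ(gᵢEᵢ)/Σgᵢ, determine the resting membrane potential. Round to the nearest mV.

-69 mV

Σ gᵢEᵢ = 9.8·(-23.9) + 15·(-97.9) = -1702.72
Σ gᵢ = 9.8 + 15 = 24.8
Vm = -1702.72 / 24.8 = -68.66 mV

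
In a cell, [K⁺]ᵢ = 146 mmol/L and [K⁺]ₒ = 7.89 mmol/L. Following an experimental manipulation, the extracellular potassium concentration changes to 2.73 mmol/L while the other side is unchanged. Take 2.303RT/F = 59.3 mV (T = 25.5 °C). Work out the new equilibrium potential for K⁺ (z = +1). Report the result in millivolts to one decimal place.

After the shift: [K⁺]_out = 2.73, [K⁺]_in = 146 mmol/L.
E_new = (59.3/1)·log₁₀(2.73/146) = 59.30 · (-1.7282) = -102.48 mV

-102.5 mV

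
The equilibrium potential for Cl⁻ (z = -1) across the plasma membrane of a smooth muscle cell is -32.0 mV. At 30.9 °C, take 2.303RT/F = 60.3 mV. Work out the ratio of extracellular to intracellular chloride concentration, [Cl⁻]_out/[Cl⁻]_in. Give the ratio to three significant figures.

3.39

log₁₀([out]/[in]) = E·z/(60.3) = -32.0 × -1 / 60.3 = 0.5307
[out]/[in] = 10^(0.5307) = 3.394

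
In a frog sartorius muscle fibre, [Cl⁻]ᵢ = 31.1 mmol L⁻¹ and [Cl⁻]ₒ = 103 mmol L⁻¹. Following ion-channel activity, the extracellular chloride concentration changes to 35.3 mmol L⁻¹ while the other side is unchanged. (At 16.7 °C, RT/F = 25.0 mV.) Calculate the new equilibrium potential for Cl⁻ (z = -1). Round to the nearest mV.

-3 mV

After the shift: [Cl⁻]_out = 35.3, [Cl⁻]_in = 31.1 mmol L⁻¹.
E_new = (25.0/-1)·ln(35.3/31.1) = -25.00 · (0.1267) = -3.17 mV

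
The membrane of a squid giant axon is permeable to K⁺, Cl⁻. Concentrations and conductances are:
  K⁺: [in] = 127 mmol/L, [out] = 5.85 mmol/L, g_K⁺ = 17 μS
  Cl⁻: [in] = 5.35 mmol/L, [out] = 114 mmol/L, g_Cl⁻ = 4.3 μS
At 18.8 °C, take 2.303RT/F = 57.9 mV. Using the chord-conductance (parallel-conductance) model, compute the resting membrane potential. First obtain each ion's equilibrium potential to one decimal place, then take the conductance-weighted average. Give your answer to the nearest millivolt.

-77 mV

E_K⁺ = (57.9/1)·log₁₀(5.85/127) = -77.4 mV
E_Cl⁻ = (57.9/-1)·log₁₀(114/5.35) = -76.9 mV
Vm = (Σ gᵢEᵢ)/(Σ gᵢ) = (17·-77.4 + 4.3·-76.9) / (17 + 4.3)
= -1646.47 / 21.3 = -77.30 mV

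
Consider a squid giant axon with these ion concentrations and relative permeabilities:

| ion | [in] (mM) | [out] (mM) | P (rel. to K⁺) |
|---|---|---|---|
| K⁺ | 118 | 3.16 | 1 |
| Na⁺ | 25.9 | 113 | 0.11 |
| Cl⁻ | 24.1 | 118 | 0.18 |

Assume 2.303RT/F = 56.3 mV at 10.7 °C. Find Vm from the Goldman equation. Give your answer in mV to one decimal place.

Vm = 56.3 · log₁₀[(Σ P·[cation]ₒ + Σ P·[anion]ᵢ) / (Σ P·[cation]ᵢ + Σ P·[anion]ₒ)]
Numerator = 1×3.16 + 0.11×113 + 0.18×24.1 = 19.93
Denominator = 1×118 + 0.11×25.9 + 0.18×118 = 142.1
Vm = 56.3 · log₁₀(0.14025) = 56.3 × (-0.8531) = -48.03 mV

-48.0 mV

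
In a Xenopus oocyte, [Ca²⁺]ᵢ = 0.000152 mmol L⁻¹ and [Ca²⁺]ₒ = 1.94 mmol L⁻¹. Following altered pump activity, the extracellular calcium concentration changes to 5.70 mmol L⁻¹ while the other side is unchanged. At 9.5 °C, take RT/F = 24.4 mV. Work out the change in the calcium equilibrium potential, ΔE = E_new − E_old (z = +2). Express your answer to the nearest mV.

13 mV

E_old = (24.4/2)·ln(1.94/0.000152) = 115.34 mV
E_new = (24.4/2)·ln(5.70/0.000152) = 128.49 mV
ΔE = 128.49 − (115.34) = 13.15 mV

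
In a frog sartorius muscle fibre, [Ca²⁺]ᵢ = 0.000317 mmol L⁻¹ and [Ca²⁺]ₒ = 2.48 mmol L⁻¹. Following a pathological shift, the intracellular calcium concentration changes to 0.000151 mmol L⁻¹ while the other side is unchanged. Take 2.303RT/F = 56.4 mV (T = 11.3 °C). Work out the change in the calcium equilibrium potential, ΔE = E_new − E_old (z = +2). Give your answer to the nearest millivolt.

E_old = (56.4/2)·log₁₀(2.48/0.000317) = 109.79 mV
E_new = (56.4/2)·log₁₀(2.48/0.000151) = 118.88 mV
ΔE = 118.88 − (109.79) = 9.08 mV

9 mV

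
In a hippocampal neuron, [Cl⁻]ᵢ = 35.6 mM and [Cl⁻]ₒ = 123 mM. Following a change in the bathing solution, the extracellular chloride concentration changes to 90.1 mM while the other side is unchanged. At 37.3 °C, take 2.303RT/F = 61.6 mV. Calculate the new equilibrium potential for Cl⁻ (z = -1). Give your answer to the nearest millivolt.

After the shift: [Cl⁻]_out = 90.1, [Cl⁻]_in = 35.6 mM.
E_new = (61.6/-1)·log₁₀(90.1/35.6) = -61.60 · (0.4033) = -24.84 mV

-25 mV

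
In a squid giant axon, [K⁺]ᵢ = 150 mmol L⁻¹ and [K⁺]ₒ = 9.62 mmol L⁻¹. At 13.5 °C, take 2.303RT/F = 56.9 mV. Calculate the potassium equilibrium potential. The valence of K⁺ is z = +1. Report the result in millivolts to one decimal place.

E = (56.9/z) · log₁₀([K⁺]_out/[K⁺]_in) with z = +1.
= (56.9/1) · log₁₀(9.62/150) = 56.90 · log₁₀(0.06413)
= 56.90 · (-1.1929) = -67.88 mV

-67.9 mV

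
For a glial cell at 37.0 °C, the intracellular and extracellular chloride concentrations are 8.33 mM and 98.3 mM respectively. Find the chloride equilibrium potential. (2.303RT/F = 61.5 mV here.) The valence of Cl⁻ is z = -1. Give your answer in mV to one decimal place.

E = (61.5/z) · log₁₀([Cl⁻]_out/[Cl⁻]_in) with z = -1.
For an anion, dividing by z = -1 reverses the sign.
= (61.5/-1) · log₁₀(98.3/8.33) = -61.50 · log₁₀(11.8)
= -61.50 · (1.0719) = -65.92 mV

-65.9 mV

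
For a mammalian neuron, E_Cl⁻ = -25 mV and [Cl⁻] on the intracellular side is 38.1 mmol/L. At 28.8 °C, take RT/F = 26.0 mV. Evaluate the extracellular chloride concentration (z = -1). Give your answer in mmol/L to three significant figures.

Nernst: E = (26.0/-1) · ln([out]/[in]), so ln([out]/[in]) = -25.0 × -1 / 26.0 = 0.9615.
[out]/[in] = e^(0.9615) = 2.616.
[out] = 2.616 × 38.1 = 99.66 mmol/L.

99.7 mmol/L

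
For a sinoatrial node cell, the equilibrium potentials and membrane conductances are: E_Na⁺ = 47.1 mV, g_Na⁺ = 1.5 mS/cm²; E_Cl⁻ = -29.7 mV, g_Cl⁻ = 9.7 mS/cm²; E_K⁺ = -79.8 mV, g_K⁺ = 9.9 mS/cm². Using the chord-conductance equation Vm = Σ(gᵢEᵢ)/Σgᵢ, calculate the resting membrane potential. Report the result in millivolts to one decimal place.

-47.7 mV

Σ gᵢEᵢ = 1.5·(47.1) + 9.7·(-29.7) + 9.9·(-79.8) = -1007.46
Σ gᵢ = 1.5 + 9.7 + 9.9 = 21.1
Vm = -1007.46 / 21.1 = -47.75 mV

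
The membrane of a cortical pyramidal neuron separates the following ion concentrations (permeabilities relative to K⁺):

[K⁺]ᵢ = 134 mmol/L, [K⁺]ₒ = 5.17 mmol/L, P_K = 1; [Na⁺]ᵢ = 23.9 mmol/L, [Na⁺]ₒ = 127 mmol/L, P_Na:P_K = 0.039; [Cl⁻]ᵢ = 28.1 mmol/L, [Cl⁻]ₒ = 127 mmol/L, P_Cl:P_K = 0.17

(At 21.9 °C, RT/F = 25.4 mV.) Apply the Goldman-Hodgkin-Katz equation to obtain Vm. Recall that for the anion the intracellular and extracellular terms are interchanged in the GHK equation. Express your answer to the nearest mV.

Vm = 25.4 · ln[(Σ P·[cation]ₒ + Σ P·[anion]ᵢ) / (Σ P·[cation]ᵢ + Σ P·[anion]ₒ)]
Numerator = 1×5.17 + 0.039×127 + 0.17×28.1 = 14.9
Denominator = 1×134 + 0.039×23.9 + 0.17×127 = 156.5
Vm = 25.4 · ln(0.095194) = 25.4 × (-2.3518) = -59.74 mV

-60 mV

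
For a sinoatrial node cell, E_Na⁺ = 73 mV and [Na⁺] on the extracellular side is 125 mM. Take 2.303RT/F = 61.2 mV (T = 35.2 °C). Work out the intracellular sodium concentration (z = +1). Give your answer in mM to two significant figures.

Nernst: E = (61.2/1) · log₁₀([out]/[in]), so log₁₀([out]/[in]) = 73.0 × 1 / 61.2 = 1.1928.
[out]/[in] = 10^(1.1928) = 15.59.
[in] = 125 / 15.59 = 8.019 mM.

8.0 mM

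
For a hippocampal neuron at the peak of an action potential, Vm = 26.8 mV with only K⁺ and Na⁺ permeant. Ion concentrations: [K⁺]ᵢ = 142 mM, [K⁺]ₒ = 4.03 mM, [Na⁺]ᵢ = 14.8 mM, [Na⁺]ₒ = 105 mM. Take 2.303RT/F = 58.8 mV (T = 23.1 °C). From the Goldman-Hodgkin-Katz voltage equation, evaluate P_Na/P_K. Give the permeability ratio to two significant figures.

Let α = P_Na/P_K. GHK: Vm = 58.8·log₁₀[(Kₒ + α·Naₒ)/(Kᵢ + α·Naᵢ)].
10^(Vm/58.8) = 10^(26.8/58.8) = 2.8562
So 2.8562·(Kᵢ + α·Naᵢ) = Kₒ + α·Naₒ → α = (2.8562·142.0 − 4.03) / (105.0 − 2.8562·14.8)
α = (405.6 − 4.03) / (105.0 − 42.27) = 401.5/62.73 = 6.401

6.4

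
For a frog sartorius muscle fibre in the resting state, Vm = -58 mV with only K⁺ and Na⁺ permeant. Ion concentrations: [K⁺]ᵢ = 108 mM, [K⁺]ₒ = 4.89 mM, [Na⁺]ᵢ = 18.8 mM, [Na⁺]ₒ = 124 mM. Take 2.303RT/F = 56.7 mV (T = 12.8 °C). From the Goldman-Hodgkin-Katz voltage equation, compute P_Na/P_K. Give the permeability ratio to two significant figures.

Let α = P_Na/P_K. GHK: Vm = 56.7·log₁₀[(Kₒ + α·Naₒ)/(Kᵢ + α·Naᵢ)].
10^(Vm/56.7) = 10^(-58.0/56.7) = 0.094858
So 0.094858·(Kᵢ + α·Naᵢ) = Kₒ + α·Naₒ → α = (0.094858·108.0 − 4.89) / (124.0 − 0.094858·18.8)
α = (10.24 − 4.89) / (124.0 − 1.783) = 5.355/122.2 = 0.04381

0.044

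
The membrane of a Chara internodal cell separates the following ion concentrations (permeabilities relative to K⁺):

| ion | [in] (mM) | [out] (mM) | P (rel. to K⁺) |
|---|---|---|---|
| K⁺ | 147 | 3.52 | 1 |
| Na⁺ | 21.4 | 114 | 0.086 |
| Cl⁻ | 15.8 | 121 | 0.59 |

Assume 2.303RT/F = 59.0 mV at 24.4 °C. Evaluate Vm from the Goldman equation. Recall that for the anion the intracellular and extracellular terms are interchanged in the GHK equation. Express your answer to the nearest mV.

Vm = 59.0 · log₁₀[(Σ P·[cation]ₒ + Σ P·[anion]ᵢ) / (Σ P·[cation]ᵢ + Σ P·[anion]ₒ)]
Numerator = 1×3.52 + 0.086×114 + 0.59×15.8 = 22.65
Denominator = 1×147 + 0.086×21.4 + 0.59×121 = 220.2
Vm = 59.0 · log₁₀(0.10283) = 59.0 × (-0.9879) = -58.29 mV

-58 mV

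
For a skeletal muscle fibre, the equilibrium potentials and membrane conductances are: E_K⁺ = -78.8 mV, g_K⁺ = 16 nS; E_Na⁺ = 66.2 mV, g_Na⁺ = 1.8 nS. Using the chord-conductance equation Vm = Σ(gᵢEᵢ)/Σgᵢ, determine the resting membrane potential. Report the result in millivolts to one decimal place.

-64.1 mV

Σ gᵢEᵢ = 16·(-78.8) + 1.8·(66.2) = -1141.64
Σ gᵢ = 16 + 1.8 = 17.8
Vm = -1141.64 / 17.8 = -64.14 mV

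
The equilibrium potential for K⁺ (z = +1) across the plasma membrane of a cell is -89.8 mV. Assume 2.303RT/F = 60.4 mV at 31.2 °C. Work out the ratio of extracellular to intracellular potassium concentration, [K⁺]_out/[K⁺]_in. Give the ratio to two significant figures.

0.033

log₁₀([out]/[in]) = E·z/(60.4) = -89.8 × 1 / 60.4 = -1.4868
[out]/[in] = 10^(-1.4868) = 0.0326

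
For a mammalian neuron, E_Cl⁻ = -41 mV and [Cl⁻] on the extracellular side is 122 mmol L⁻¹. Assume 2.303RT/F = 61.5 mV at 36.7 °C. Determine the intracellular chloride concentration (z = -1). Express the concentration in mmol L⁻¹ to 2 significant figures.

26 mmol L⁻¹

Nernst: E = (61.5/-1) · log₁₀([out]/[in]), so log₁₀([out]/[in]) = -41.0 × -1 / 61.5 = 0.6667.
[out]/[in] = 10^(0.6667) = 4.642.
[in] = 122 / 4.642 = 26.28 mmol L⁻¹.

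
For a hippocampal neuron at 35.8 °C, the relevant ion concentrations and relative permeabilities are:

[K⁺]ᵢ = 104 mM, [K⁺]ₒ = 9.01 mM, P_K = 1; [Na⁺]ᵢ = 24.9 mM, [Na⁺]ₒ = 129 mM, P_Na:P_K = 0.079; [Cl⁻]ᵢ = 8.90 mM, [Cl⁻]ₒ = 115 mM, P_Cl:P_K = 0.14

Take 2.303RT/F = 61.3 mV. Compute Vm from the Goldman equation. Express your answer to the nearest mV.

Vm = 61.3 · log₁₀[(Σ P·[cation]ₒ + Σ P·[anion]ᵢ) / (Σ P·[cation]ᵢ + Σ P·[anion]ₒ)]
Numerator = 1×9.01 + 0.079×129 + 0.14×8.90 = 20.45
Denominator = 1×104 + 0.079×24.9 + 0.14×115 = 122.1
Vm = 61.3 · log₁₀(0.16751) = 61.3 × (-0.7760) = -47.57 mV

-48 mV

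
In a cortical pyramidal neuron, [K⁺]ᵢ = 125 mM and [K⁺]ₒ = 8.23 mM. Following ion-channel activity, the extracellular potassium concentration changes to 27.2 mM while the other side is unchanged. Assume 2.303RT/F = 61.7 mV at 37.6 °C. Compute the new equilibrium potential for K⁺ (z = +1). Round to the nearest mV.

After the shift: [K⁺]_out = 27.2, [K⁺]_in = 125 mM.
E_new = (61.7/1)·log₁₀(27.2/125) = 61.70 · (-0.6623) = -40.87 mV

-41 mV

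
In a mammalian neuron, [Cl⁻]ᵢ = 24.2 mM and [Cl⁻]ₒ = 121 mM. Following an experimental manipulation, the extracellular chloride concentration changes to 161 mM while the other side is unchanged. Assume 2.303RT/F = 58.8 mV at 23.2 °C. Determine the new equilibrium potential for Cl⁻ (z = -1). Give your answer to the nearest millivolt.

After the shift: [Cl⁻]_out = 161, [Cl⁻]_in = 24.2 mM.
E_new = (58.8/-1)·log₁₀(161/24.2) = -58.80 · (0.8230) = -48.39 mV

-48 mV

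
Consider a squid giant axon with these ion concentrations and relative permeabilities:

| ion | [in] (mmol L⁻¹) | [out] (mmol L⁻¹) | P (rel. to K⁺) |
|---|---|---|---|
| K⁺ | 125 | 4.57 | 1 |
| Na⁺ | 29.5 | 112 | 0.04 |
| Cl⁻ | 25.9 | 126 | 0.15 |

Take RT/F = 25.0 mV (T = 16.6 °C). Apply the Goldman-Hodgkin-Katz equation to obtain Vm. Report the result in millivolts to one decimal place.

Vm = 25.0 · ln[(Σ P·[cation]ₒ + Σ P·[anion]ᵢ) / (Σ P·[cation]ᵢ + Σ P·[anion]ₒ)]
Numerator = 1×4.57 + 0.04×112 + 0.15×25.9 = 12.94
Denominator = 1×125 + 0.04×29.5 + 0.15×126 = 145.1
Vm = 25.0 · ln(0.089158) = 25.0 × (-2.4173) = -60.43 mV

-60.4 mV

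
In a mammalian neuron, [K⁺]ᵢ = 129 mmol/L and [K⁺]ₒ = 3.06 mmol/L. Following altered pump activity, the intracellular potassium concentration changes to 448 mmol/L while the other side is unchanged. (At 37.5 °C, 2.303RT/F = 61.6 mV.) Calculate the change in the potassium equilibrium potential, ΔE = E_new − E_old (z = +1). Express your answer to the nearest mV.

-33 mV

E_old = (61.6/1)·log₁₀(3.06/129) = -100.09 mV
E_new = (61.6/1)·log₁₀(3.06/448) = -133.40 mV
ΔE = -133.40 − (-100.09) = -33.31 mV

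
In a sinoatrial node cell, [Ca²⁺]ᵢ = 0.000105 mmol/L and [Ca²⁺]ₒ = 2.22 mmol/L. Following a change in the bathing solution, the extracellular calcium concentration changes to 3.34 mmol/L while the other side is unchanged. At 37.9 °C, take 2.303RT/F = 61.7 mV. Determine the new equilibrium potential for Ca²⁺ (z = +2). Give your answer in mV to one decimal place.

After the shift: [Ca²⁺]_out = 3.34, [Ca²⁺]_in = 0.000105 mmol/L.
E_new = (61.7/2)·log₁₀(3.34/0.000105) = 30.85 · (4.5026) = 138.90 mV

138.9 mV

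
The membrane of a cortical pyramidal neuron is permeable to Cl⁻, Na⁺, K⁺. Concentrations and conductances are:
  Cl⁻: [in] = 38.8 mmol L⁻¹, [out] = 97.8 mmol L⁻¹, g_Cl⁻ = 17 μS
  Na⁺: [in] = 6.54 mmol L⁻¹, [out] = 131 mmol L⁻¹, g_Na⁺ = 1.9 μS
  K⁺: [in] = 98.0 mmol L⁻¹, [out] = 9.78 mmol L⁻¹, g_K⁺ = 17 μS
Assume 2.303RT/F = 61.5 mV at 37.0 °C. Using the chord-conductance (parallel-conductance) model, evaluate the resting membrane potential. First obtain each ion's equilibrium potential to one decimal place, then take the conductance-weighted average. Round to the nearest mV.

-37 mV

E_Cl⁻ = (61.5/-1)·log₁₀(97.8/38.8) = -24.7 mV
E_Na⁺ = (61.5/1)·log₁₀(131/6.54) = 80.1 mV
E_K⁺ = (61.5/1)·log₁₀(9.78/98.0) = -61.6 mV
Vm = (Σ gᵢEᵢ)/(Σ gᵢ) = (17·-24.7 + 1.9·80.1 + 17·-61.6) / (17 + 1.9 + 17)
= -1314.91 / 35.9 = -36.63 mV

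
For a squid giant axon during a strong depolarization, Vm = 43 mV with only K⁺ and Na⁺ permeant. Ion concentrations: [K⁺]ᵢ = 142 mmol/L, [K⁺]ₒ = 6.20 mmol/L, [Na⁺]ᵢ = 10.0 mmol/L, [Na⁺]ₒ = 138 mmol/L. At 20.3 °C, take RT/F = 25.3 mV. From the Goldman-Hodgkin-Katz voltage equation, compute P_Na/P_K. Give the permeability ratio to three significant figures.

Let α = P_Na/P_K. GHK: Vm = 25.3·ln[(Kₒ + α·Naₒ)/(Kᵢ + α·Naᵢ)].
e^(Vm/25.3) = e^(43.0/25.3) = 5.4718
So 5.4718·(Kᵢ + α·Naᵢ) = Kₒ + α·Naₒ → α = (5.4718·142.0 − 6.2) / (138.0 − 5.4718·10.0)
α = (777 − 6.2) / (138.0 − 54.72) = 770.8/83.28 = 9.255

9.26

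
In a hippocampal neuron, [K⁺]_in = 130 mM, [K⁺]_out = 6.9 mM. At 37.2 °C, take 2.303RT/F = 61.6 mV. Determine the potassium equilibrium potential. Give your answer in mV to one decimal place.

-78.5 mV

E = (61.6/z) · log₁₀([K⁺]_out/[K⁺]_in) with z = +1.
= (61.6/1) · log₁₀(6.9/130) = 61.60 · log₁₀(0.05308)
= 61.60 · (-1.2751) = -78.55 mV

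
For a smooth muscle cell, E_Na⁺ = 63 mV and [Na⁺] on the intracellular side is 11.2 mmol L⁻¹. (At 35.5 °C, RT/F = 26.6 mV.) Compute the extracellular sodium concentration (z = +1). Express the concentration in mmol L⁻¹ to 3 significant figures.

Nernst: E = (26.6/1) · ln([out]/[in]), so ln([out]/[in]) = 63.0 × 1 / 26.6 = 2.3684.
[out]/[in] = e^(2.3684) = 10.68.
[out] = 10.68 × 11.2 = 119.6 mmol L⁻¹.

120 mmol L⁻¹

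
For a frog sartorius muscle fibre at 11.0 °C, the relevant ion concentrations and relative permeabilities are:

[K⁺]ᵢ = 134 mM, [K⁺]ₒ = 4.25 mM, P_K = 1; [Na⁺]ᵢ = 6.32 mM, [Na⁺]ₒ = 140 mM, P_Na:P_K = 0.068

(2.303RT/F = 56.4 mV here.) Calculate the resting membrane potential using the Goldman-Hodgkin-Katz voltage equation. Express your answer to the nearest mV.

Vm = 56.4 · log₁₀[(Σ P·[cation]ₒ + Σ P·[anion]ᵢ) / (Σ P·[cation]ᵢ + Σ P·[anion]ₒ)]
Numerator = 1×4.25 + 0.068×140 = 13.77
Denominator = 1×134 + 0.068×6.32 = 134.4
Vm = 56.4 · log₁₀(0.10243) = 56.4 × (-0.9896) = -55.81 mV

-56 mV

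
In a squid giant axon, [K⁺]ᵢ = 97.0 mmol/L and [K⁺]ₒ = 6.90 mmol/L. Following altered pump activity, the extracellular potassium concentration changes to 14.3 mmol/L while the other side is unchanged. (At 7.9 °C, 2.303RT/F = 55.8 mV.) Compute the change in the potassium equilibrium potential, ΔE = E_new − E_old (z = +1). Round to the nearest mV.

18 mV

E_old = (55.8/1)·log₁₀(6.90/97.0) = -64.05 mV
E_new = (55.8/1)·log₁₀(14.3/97.0) = -46.39 mV
ΔE = -46.39 − (-64.05) = 17.66 mV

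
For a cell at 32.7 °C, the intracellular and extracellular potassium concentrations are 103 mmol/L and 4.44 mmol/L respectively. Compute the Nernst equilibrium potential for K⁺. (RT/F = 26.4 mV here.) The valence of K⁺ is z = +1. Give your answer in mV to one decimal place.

E = (26.4/z) · ln([K⁺]_out/[K⁺]_in) with z = +1.
= (26.4/1) · ln(4.44/103) = 26.40 · ln(0.04311)
= 26.40 · (-3.1441) = -83.00 mV

-83.0 mV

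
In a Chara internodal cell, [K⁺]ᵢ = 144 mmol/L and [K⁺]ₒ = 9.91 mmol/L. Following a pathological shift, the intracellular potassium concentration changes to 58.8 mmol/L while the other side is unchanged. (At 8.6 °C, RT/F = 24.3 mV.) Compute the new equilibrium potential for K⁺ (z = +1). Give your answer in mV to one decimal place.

After the shift: [K⁺]_out = 9.91, [K⁺]_in = 58.8 mmol/L.
E_new = (24.3/1)·ln(9.91/58.8) = 24.30 · (-1.7806) = -43.27 mV

-43.3 mV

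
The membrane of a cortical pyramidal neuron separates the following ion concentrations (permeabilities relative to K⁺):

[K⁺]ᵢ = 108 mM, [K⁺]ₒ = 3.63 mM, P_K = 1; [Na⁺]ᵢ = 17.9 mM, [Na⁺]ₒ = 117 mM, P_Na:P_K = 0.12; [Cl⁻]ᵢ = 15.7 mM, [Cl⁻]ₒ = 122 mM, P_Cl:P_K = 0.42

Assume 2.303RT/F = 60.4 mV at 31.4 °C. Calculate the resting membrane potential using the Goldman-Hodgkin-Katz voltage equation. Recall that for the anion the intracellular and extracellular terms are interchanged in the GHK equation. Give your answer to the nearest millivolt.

Vm = 60.4 · log₁₀[(Σ P·[cation]ₒ + Σ P·[anion]ᵢ) / (Σ P·[cation]ᵢ + Σ P·[anion]ₒ)]
Numerator = 1×3.63 + 0.12×117 + 0.42×15.7 = 24.26
Denominator = 1×108 + 0.12×17.9 + 0.42×122 = 161.4
Vm = 60.4 · log₁₀(0.15035) = 60.4 × (-0.8229) = -49.70 mV

-50 mV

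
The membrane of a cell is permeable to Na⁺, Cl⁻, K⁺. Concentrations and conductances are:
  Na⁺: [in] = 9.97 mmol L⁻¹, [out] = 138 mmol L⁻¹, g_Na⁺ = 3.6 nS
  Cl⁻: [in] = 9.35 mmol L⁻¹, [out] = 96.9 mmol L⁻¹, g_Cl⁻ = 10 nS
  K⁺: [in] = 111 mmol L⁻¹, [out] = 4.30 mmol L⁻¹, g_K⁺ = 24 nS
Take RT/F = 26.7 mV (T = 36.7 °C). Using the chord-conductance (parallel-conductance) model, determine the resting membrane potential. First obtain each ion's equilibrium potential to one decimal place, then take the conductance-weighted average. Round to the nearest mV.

-65 mV

E_Na⁺ = (26.7/1)·ln(138/9.97) = 70.2 mV
E_Cl⁻ = (26.7/-1)·ln(96.9/9.35) = -62.4 mV
E_K⁺ = (26.7/1)·ln(4.30/111) = -86.8 mV
Vm = (Σ gᵢEᵢ)/(Σ gᵢ) = (3.6·70.2 + 10·-62.4 + 24·-86.8) / (3.6 + 10 + 24)
= -2454.48 / 37.6 = -65.28 mV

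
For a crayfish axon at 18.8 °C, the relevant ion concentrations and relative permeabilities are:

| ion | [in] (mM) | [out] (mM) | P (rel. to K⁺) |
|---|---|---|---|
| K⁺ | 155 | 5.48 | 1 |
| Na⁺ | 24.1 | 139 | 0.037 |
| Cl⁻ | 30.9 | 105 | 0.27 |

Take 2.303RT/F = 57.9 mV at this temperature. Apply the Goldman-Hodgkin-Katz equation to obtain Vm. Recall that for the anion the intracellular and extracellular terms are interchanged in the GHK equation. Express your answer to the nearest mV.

Vm = 57.9 · log₁₀[(Σ P·[cation]ₒ + Σ P·[anion]ᵢ) / (Σ P·[cation]ᵢ + Σ P·[anion]ₒ)]
Numerator = 1×5.48 + 0.037×139 + 0.27×30.9 = 18.97
Denominator = 1×155 + 0.037×24.1 + 0.27×105 = 184.2
Vm = 57.9 · log₁₀(0.10294) = 57.9 × (-0.9874) = -57.17 mV

-57 mV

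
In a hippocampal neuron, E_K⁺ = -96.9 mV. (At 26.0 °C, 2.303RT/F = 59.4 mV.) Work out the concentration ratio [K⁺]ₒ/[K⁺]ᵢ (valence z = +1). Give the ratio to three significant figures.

log₁₀([out]/[in]) = E·z/(59.4) = -96.9 × 1 / 59.4 = -1.6313
[out]/[in] = 10^(-1.6313) = 0.02337

0.0234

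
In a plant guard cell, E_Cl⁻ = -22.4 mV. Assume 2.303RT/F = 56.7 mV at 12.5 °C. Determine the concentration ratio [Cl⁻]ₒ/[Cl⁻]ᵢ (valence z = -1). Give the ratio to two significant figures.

2.5

log₁₀([out]/[in]) = E·z/(56.7) = -22.4 × -1 / 56.7 = 0.3951
[out]/[in] = 10^(0.3951) = 2.483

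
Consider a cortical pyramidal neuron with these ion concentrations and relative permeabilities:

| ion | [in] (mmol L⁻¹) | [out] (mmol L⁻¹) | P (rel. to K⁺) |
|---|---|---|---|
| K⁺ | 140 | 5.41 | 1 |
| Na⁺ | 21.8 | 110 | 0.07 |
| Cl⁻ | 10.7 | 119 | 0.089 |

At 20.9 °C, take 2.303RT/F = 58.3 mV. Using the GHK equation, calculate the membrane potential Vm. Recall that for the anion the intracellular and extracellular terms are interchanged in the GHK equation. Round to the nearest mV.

-60 mV

Vm = 58.3 · log₁₀[(Σ P·[cation]ₒ + Σ P·[anion]ᵢ) / (Σ P·[cation]ᵢ + Σ P·[anion]ₒ)]
Numerator = 1×5.41 + 0.07×110 + 0.089×10.7 = 14.06
Denominator = 1×140 + 0.07×21.8 + 0.089×119 = 152.1
Vm = 58.3 · log₁₀(0.092444) = 58.3 × (-1.0341) = -60.29 mV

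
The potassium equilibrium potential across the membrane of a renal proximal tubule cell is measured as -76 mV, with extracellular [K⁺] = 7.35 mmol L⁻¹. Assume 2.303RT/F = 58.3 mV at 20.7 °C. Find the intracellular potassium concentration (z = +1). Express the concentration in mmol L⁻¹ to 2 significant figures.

150 mmol L⁻¹

Nernst: E = (58.3/1) · log₁₀([out]/[in]), so log₁₀([out]/[in]) = -76.0 × 1 / 58.3 = -1.3036.
[out]/[in] = 10^(-1.3036) = 0.0497.
[in] = 7.35 / 0.0497 = 147.9 mmol L⁻¹.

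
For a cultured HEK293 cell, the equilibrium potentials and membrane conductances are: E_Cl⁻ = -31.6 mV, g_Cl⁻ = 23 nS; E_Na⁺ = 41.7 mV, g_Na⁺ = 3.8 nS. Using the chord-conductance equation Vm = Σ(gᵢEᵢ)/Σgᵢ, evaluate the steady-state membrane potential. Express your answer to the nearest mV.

Σ gᵢEᵢ = 23·(-31.6) + 3.8·(41.7) = -568.34
Σ gᵢ = 23 + 3.8 = 26.8
Vm = -568.34 / 26.8 = -21.21 mV

-21 mV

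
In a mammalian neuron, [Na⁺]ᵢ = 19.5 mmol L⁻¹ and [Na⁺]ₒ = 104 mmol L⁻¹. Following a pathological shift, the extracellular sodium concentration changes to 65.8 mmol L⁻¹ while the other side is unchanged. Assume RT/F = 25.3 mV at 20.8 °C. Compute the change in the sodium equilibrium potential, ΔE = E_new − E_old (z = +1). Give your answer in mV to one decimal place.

-11.6 mV

E_old = (25.3/1)·ln(104/19.5) = 42.35 mV
E_new = (25.3/1)·ln(65.8/19.5) = 30.77 mV
ΔE = 30.77 − (42.35) = -11.58 mV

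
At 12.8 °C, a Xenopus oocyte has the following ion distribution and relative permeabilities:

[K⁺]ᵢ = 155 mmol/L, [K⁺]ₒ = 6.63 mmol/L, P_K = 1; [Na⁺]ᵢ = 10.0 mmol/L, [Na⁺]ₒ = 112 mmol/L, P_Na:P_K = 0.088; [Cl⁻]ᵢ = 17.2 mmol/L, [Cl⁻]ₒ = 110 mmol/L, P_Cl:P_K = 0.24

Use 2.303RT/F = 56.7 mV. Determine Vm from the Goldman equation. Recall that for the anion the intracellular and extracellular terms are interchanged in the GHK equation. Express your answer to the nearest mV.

-54 mV

Vm = 56.7 · log₁₀[(Σ P·[cation]ₒ + Σ P·[anion]ᵢ) / (Σ P·[cation]ᵢ + Σ P·[anion]ₒ)]
Numerator = 1×6.63 + 0.088×112 + 0.24×17.2 = 20.61
Denominator = 1×155 + 0.088×10.0 + 0.24×110 = 182.3
Vm = 56.7 · log₁₀(0.11309) = 56.7 × (-0.9466) = -53.67 mV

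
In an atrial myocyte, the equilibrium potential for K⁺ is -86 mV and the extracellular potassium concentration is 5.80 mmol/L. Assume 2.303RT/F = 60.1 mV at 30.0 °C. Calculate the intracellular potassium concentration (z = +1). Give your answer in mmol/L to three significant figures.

156 mmol/L

Nernst: E = (60.1/1) · log₁₀([out]/[in]), so log₁₀([out]/[in]) = -86.0 × 1 / 60.1 = -1.4309.
[out]/[in] = 10^(-1.4309) = 0.03707.
[in] = 5.80 / 0.03707 = 156.5 mmol/L.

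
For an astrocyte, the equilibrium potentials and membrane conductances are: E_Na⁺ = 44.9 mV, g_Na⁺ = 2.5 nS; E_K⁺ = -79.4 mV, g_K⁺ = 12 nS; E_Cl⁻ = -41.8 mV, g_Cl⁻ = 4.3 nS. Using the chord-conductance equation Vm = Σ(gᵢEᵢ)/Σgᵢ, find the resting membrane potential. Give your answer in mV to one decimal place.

Σ gᵢEᵢ = 2.5·(44.9) + 12·(-79.4) + 4.3·(-41.8) = -1020.29
Σ gᵢ = 2.5 + 12 + 4.3 = 18.8
Vm = -1020.29 / 18.8 = -54.27 mV

-54.3 mV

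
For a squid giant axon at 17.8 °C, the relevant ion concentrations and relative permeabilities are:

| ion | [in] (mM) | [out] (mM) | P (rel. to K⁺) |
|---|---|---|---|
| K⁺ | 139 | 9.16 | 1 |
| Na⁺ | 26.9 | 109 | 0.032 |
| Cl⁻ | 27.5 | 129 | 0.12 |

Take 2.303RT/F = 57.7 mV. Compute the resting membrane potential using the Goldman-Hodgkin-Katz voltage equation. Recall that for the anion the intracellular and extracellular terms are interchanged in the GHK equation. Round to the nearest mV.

Vm = 57.7 · log₁₀[(Σ P·[cation]ₒ + Σ P·[anion]ᵢ) / (Σ P·[cation]ᵢ + Σ P·[anion]ₒ)]
Numerator = 1×9.16 + 0.032×109 + 0.12×27.5 = 15.95
Denominator = 1×139 + 0.032×26.9 + 0.12×129 = 155.3
Vm = 57.7 · log₁₀(0.10266) = 57.7 × (-0.9886) = -57.04 mV

-57 mV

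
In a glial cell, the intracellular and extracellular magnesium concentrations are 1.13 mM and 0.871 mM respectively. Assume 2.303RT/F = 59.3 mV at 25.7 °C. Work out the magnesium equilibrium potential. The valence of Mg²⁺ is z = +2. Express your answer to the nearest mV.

E = (59.3/z) · log₁₀([Mg²⁺]_out/[Mg²⁺]_in) with z = +2.
= (59.3/2) · log₁₀(0.871/1.13) = 29.65 · log₁₀(0.7708)
= 29.65 · (-0.1131) = -3.35 mV

-3 mV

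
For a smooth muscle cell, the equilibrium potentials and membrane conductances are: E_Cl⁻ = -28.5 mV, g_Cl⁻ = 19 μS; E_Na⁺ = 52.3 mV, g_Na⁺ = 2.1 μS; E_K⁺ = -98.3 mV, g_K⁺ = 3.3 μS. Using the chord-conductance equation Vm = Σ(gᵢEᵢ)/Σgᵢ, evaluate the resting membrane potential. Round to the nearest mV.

Σ gᵢEᵢ = 19·(-28.5) + 2.1·(52.3) + 3.3·(-98.3) = -756.06
Σ gᵢ = 19 + 2.1 + 3.3 = 24.4
Vm = -756.06 / 24.4 = -30.99 mV

-31 mV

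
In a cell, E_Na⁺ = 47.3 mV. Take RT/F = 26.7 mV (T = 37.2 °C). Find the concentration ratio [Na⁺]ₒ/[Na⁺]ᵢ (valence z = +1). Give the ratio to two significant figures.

5.9

ln([out]/[in]) = E·z/(26.7) = 47.3 × 1 / 26.7 = 1.7715
[out]/[in] = e^(1.7715) = 5.88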